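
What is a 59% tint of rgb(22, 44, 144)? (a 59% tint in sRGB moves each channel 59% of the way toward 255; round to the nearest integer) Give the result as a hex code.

#9FA8D1

Per channel, c → c + 0.59(255 − c):
  R: 22 + 0.59×(255−22) = 22 + 137.47 = 159.47 → 159
  G: 44 + 0.59×(255−44) = 44 + 124.49 = 168.49 → 168
  B: 144 + 65.49 = 209.49 → 209
rgb(159, 168, 209) = #9FA8D1.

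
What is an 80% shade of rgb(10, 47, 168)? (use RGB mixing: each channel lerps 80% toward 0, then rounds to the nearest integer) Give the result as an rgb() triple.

Per channel, c → c + 0.8(0 − c):
  R: 10 + 0.8×(0−10) = 10 − 8 = 2 → 2
  G: 47 − 37.6 = 9.4 → 9
  B: 168 + 0.8×(0−168) = 168 − 134.4 = 33.6 → 34

rgb(2, 9, 34)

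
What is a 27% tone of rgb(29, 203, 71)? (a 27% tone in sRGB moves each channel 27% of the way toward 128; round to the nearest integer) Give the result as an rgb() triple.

Lerp each channel 27% toward 128:
  R: 29 + 26.73 = 55.73 → 56
  G: 203 + 0.27×(128−203) = 203 − 20.25 = 182.75 → 183
  B: 71 + 15.39 = 86.39 → 86

rgb(56, 183, 86)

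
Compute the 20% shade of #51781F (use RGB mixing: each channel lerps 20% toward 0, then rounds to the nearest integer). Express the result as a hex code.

#51781F is rgb(81, 120, 31).
A 20% shade moves each channel 20% toward 0:
  R: 81 − 16.2 = 64.8 → 65
  G: 120 − 24 = 96 → 96
  B: 31 + 0.2×(0−31) = 31 − 6.2 = 24.8 → 25
rgb(65, 96, 25) = #416019.

#416019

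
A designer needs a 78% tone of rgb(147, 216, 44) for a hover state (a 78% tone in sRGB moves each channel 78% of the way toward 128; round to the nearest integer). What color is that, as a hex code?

#84936e

A 78% tone moves each channel 78% toward 128:
  R: 147 − 14.82 = 132.18 → 132
  G: 216 + 0.78×(128−216) = 216 − 68.64 = 147.36 → 147
  B: 44 + 65.52 = 109.52 → 110
rgb(132, 147, 110) = #84936e.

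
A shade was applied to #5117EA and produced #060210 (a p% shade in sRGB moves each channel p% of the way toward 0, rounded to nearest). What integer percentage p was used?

#5117EA is rgb(81, 23, 234); #060210 is rgb(6, 2, 16).
On the B channel (widest range): 16 ≈ 234 + (p/100)(0 − 234), so p ≈ 100×(16 − 234)/(0 − 234) = -21800/-234 = 93.16.
p = 93 reproduces all three channels after rounding.

93%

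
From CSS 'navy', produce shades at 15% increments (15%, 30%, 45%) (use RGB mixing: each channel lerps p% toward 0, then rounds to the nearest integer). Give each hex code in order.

#00006d, #00005a, #000046

CSS navy is rgb(0, 0, 128).
15%: (0→0, 0→0, 128 − 19.2 = 108.8→109) → #00006d
30%: (0→0, 0→0, 128 − 38.4 = 89.6→90) → #00005a
45%: (0→0, 0→0, 128 − 57.6 = 70.4→70) → #000046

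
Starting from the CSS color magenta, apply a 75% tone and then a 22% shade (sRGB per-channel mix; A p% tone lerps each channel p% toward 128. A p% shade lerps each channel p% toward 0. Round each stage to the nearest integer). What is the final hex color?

#7D4B7D

CSS magenta is rgb(255, 0, 255).
Lerp each channel 75% toward 128:
  R: 255 − 95.25 = 159.75 → 160
  G: 0 + 96 = 96 → 96
  B: 255 − 95.25 = 159.75 → 160
After the tone: rgb(160, 96, 160) = #A060A0.
Lerp each channel 22% toward 0:
  R: 160 + 0.22×(0−160) = 160 − 35.2 = 124.8 → 125
  G: 96 + 0.22×(0−96) = 96 − 21.12 = 74.88 → 75
  B: 160 + 0.22×(0−160) = 160 − 35.2 = 124.8 → 125
rgb(125, 75, 125) = #7D4B7D.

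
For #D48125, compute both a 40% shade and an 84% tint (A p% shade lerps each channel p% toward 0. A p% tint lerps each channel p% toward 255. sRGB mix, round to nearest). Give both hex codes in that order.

#D48125 is rgb(212, 129, 37).
40% shade:
  R: 212 + 0.4×(0−212) = 212 − 84.8 = 127.2 → 127
  G: 129 + 0.4×(0−129) = 129 − 51.6 = 77.4 → 77
  B: 37 + 0.4×(0−37) = 37 − 14.8 = 22.2 → 22
  → #7F4D16
84% tint:
  R: 212 + 0.84×(255−212) = 212 + 36.12 = 248.12 → 248
  G: 129 + 105.84 = 234.84 → 235
  B: 37 + 0.84×(255−37) = 37 + 183.12 = 220.12 → 220
  → #F8EBDC

#7F4D16, #F8EBDC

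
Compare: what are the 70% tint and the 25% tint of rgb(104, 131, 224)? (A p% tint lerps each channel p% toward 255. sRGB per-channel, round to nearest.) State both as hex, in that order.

#d2daf6, #8ea2e8

70% tint:
  R: 104 + 105.7 = 209.7 → 210
  G: 131 + 0.7×(255−131) = 131 + 86.8 = 217.8 → 218
  B: 224 + 21.7 = 245.7 → 246
  → #d2daf6
25% tint:
  R: 104 + 0.25×(255−104) = 104 + 37.75 = 141.75 → 142
  G: 131 + 0.25×(255−131) = 131 + 31 = 162 → 162
  B: 224 + 7.75 = 231.75 → 232
  → #8ea2e8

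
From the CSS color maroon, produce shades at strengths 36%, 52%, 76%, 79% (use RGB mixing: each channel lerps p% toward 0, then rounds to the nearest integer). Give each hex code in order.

CSS maroon is rgb(128, 0, 0).
36%: (128 − 46.08 = 81.92→82, 0→0, 0→0) → #520000
52%: (128 − 66.56 = 61.44→61, 0→0, 0→0) → #3d0000
76%: (128 − 97.28 = 30.72→31, 0→0, 0→0) → #1f0000
79%: (128 − 101.12 = 26.88→27, 0→0, 0→0) → #1b0000

#520000, #3d0000, #1f0000, #1b0000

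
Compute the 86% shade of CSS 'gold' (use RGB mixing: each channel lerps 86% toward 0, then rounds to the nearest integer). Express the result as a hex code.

#241E00

CSS gold is rgb(255, 215, 0).
Lerp each channel 86% toward 0:
  R: 255 + 0.86×(0−255) = 255 − 219.3 = 35.7 → 36
  G: 215 + 0.86×(0−215) = 215 − 184.9 = 30.1 → 30
  B: 0 + 0.86×(0−0) = 0 + 0 = 0 → 0
rgb(36, 30, 0) = #241E00.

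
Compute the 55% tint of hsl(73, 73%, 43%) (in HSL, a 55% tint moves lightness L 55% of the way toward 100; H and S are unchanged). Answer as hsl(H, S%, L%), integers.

hsl(73, 73%, 74%)

L moves 55% from 43 toward 100: 43 + 31.35 = 74.35 → 74.
H and S are unchanged.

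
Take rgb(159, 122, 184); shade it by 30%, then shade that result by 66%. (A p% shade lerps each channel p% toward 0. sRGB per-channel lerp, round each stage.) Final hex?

#261D2C

Lerp each channel 30% toward 0:
  R: 159 + 0.3×(0−159) = 159 − 47.7 = 111.3 → 111
  G: 122 + 0.3×(0−122) = 122 − 36.6 = 85.4 → 85
  B: 184 + 0.3×(0−184) = 184 − 55.2 = 128.8 → 129
After the shade: rgb(111, 85, 129) = #6F5581.
A 66% shade moves each channel 66% toward 0:
  R: 111 + 0.66×(0−111) = 111 − 73.26 = 37.74 → 38
  G: 85 − 56.1 = 28.9 → 29
  B: 129 + 0.66×(0−129) = 129 − 85.14 = 43.86 → 44
rgb(38, 29, 44) = #261D2C.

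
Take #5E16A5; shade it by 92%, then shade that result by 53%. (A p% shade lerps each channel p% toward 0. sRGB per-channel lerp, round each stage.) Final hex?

#5E16A5 is rgb(94, 22, 165).
Per channel, c → c + 0.92(0 − c):
  R: 94 + 0.92×(0−94) = 94 − 86.48 = 7.52 → 8
  G: 22 + 0.92×(0−22) = 22 − 20.24 = 1.76 → 2
  B: 165 + 0.92×(0−165) = 165 − 151.8 = 13.2 → 13
After the shade: rgb(8, 2, 13) = #08020D.
A 53% shade moves each channel 53% toward 0:
  R: 8 + 0.53×(0−8) = 8 − 4.24 = 3.76 → 4
  G: 2 + 0.53×(0−2) = 2 − 1.06 = 0.94 → 1
  B: 13 − 6.89 = 6.11 → 6
rgb(4, 1, 6) = #040106.

#040106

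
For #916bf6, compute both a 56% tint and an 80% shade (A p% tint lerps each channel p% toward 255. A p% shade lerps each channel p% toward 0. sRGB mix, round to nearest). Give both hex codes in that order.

#cfbefb, #1d1531

#916bf6 is rgb(145, 107, 246).
56% tint:
  R: 145 + 0.56×(255−145) = 145 + 61.6 = 206.6 → 207
  G: 107 + 82.88 = 189.88 → 190
  B: 246 + 5.04 = 251.04 → 251
  → #cfbefb
80% shade:
  R: 145 − 116 = 29 → 29
  G: 107 + 0.8×(0−107) = 107 − 85.6 = 21.4 → 21
  B: 246 + 0.8×(0−246) = 246 − 196.8 = 49.2 → 49
  → #1d1531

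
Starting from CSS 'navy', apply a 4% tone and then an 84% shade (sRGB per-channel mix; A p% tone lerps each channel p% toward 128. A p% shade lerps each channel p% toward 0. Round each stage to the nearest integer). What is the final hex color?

CSS navy is rgb(0, 0, 128).
A 4% tone moves each channel 4% toward 128:
  R: 0 + 0.04×(128−0) = 0 + 5.12 = 5.12 → 5
  G: 0 + 0.04×(128−0) = 0 + 5.12 = 5.12 → 5
  B: 128 + 0.04×(128−128) = 128 + 0 = 128 → 128
After the tone: rgb(5, 5, 128) = #050580.
Lerp each channel 84% toward 0:
  R: 5 − 4.2 = 0.8 → 1
  G: 5 + 0.84×(0−5) = 5 − 4.2 = 0.8 → 1
  B: 128 + 0.84×(0−128) = 128 − 107.52 = 20.48 → 20
rgb(1, 1, 20) = #010114.

#010114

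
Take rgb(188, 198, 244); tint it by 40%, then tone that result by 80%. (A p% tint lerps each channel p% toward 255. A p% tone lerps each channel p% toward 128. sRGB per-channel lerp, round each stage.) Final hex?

#919398

A 40% tint moves each channel 40% toward 255:
  R: 188 + 26.8 = 214.8 → 215
  G: 198 + 0.4×(255−198) = 198 + 22.8 = 220.8 → 221
  B: 244 + 4.4 = 248.4 → 248
After the tint: rgb(215, 221, 248) = #D7DDF8.
Per channel, c → c + 0.8(128 − c):
  R: 215 − 69.6 = 145.4 → 145
  G: 221 + 0.8×(128−221) = 221 − 74.4 = 146.6 → 147
  B: 248 + 0.8×(128−248) = 248 − 96 = 152 → 152
rgb(145, 147, 152) = #919398.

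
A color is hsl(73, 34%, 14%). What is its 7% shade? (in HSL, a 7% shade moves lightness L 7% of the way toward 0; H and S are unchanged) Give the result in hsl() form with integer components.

L moves 7% from 14 toward 0: 14 − 0.98 = 13.02 → 13.
H and S are unchanged.

hsl(73, 34%, 13%)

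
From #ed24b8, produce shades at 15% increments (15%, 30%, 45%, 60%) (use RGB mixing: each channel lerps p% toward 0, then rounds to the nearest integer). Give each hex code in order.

#ed24b8 is rgb(237, 36, 184).
15%: (237 − 35.55 = 201.45→201, 36 − 5.4 = 30.6→31, 184 − 27.6 = 156.4→156) → #c91f9c
30%: (237 − 71.1 = 165.9→166, 36 − 10.8 = 25.2→25, 184 − 55.2 = 128.8→129) → #a61981
45%: (237 − 106.65 = 130.35→130, 36 − 16.2 = 19.8→20, 184 − 82.8 = 101.2→101) → #821465
60%: (237 − 142.2 = 94.8→95, 36 − 21.6 = 14.4→14, 184 − 110.4 = 73.6→74) → #5f0e4a

#c91f9c, #a61981, #821465, #5f0e4a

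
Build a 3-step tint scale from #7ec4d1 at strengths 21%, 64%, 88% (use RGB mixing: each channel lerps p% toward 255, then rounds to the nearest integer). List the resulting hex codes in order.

#7ec4d1 is rgb(126, 196, 209).
21%: (126 + 27.09 = 153.09→153, 196 + 12.39 = 208.39→208, 209 + 9.66 = 218.66→219) → #99d0db
64%: (126 + 82.56 = 208.56→209, 196 + 37.76 = 233.76→234, 209 + 29.44 = 238.44→238) → #d1eaee
88%: (126 + 113.52 = 239.52→240, 196 + 51.92 = 247.92→248, 209 + 40.48 = 249.48→249) → #f0f8f9

#99d0db, #d1eaee, #f0f8f9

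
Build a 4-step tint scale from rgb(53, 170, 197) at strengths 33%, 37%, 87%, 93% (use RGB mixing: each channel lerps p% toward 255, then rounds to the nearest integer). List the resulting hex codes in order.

33%: (53 + 66.66 = 119.66→120, 170 + 28.05 = 198.05→198, 197 + 19.14 = 216.14→216) → #78c6d8
37%: (53 + 74.74 = 127.74→128, 170 + 31.45 = 201.45→201, 197 + 21.46 = 218.46→218) → #80c9da
87%: (53 + 175.74 = 228.74→229, 170 + 73.95 = 243.95→244, 197 + 50.46 = 247.46→247) → #e5f4f7
93%: (53 + 187.86 = 240.86→241, 170 + 79.05 = 249.05→249, 197 + 53.94 = 250.94→251) → #f1f9fb

#78c6d8, #80c9da, #e5f4f7, #f1f9fb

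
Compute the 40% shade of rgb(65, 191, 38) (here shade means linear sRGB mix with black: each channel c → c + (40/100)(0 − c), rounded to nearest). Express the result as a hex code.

#277317

Per channel, c → c + 0.4(0 − c):
  R: 65 + 0.4×(0−65) = 65 − 26 = 39 → 39
  G: 191 − 76.4 = 114.6 → 115
  B: 38 + 0.4×(0−38) = 38 − 15.2 = 22.8 → 23
rgb(39, 115, 23) = #277317.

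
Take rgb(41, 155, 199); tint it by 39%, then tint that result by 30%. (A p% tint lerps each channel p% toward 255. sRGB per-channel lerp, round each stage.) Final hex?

Per channel, c → c + 0.39(255 − c):
  R: 41 + 83.46 = 124.46 → 124
  G: 155 + 0.39×(255−155) = 155 + 39 = 194 → 194
  B: 199 + 0.39×(255−199) = 199 + 21.84 = 220.84 → 221
After the tint: rgb(124, 194, 221) = #7CC2DD.
A 30% tint moves each channel 30% toward 255:
  R: 124 + 0.3×(255−124) = 124 + 39.3 = 163.3 → 163
  G: 194 + 0.3×(255−194) = 194 + 18.3 = 212.3 → 212
  B: 221 + 0.3×(255−221) = 221 + 10.2 = 231.2 → 231
rgb(163, 212, 231) = #A3D4E7.

#A3D4E7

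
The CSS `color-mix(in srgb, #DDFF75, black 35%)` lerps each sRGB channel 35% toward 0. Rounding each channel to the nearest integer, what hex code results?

#DDFF75 is rgb(221, 255, 117).
Per channel, c → c + 0.35(0 − c):
  R: 221 − 77.35 = 143.65 → 144
  G: 255 + 0.35×(0−255) = 255 − 89.25 = 165.75 → 166
  B: 117 + 0.35×(0−117) = 117 − 40.95 = 76.05 → 76
rgb(144, 166, 76) = #90A64C.

#90A64C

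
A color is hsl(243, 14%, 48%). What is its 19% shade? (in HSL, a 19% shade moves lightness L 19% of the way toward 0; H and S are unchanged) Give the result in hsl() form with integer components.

L moves 19% from 48 toward 0: 48 − 9.12 = 38.88 → 39.
H and S are unchanged.

hsl(243, 14%, 39%)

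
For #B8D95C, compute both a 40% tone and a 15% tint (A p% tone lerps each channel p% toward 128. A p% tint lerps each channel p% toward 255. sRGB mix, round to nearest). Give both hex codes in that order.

#B8D95C is rgb(184, 217, 92).
40% tone:
  R: 184 − 22.4 = 161.6 → 162
  G: 217 + 0.4×(128−217) = 217 − 35.6 = 181.4 → 181
  B: 92 + 0.4×(128−92) = 92 + 14.4 = 106.4 → 106
  → #A2B56A
15% tint:
  R: 184 + 0.15×(255−184) = 184 + 10.65 = 194.65 → 195
  G: 217 + 5.7 = 222.7 → 223
  B: 92 + 24.45 = 116.45 → 116
  → #C3DF74

#A2B56A, #C3DF74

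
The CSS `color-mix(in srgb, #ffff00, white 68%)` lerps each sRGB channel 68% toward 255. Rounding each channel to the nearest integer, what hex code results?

#ffff00 is rgb(255, 255, 0).
Lerp each channel 68% toward 255:
  R: 255 + 0 = 255 → 255
  G: 255 + 0.68×(255−255) = 255 + 0 = 255 → 255
  B: 0 + 173.4 = 173.4 → 173
rgb(255, 255, 173) = #ffffad.

#ffffad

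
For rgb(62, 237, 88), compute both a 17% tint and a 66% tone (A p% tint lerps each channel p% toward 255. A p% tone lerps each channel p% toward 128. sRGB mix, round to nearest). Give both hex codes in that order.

#5ff074, #6aa572

17% tint:
  R: 62 + 32.81 = 94.81 → 95
  G: 237 + 0.17×(255−237) = 237 + 3.06 = 240.06 → 240
  B: 88 + 28.39 = 116.39 → 116
  → #5ff074
66% tone:
  R: 62 + 0.66×(128−62) = 62 + 43.56 = 105.56 → 106
  G: 237 − 71.94 = 165.06 → 165
  B: 88 + 0.66×(128−88) = 88 + 26.4 = 114.4 → 114
  → #6aa572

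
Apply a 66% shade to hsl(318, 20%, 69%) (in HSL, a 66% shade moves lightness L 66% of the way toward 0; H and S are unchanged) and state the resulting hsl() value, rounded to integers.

L moves 66% from 69 toward 0: 69 − 45.54 = 23.46 → 23.
H and S are unchanged.

hsl(318, 20%, 23%)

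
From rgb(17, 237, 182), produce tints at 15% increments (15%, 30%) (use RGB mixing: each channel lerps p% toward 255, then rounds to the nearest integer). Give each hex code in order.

#35f0c1, #58f2cc

15%: (17 + 35.7 = 52.7→53, 237 + 2.7 = 239.7→240, 182 + 10.95 = 192.95→193) → #35f0c1
30%: (17 + 71.4 = 88.4→88, 237 + 5.4 = 242.4→242, 182 + 21.9 = 203.9→204) → #58f2cc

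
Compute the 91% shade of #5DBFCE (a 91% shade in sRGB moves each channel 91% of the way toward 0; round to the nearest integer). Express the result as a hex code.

#081113

#5DBFCE is rgb(93, 191, 206).
Per channel, c → c + 0.91(0 − c):
  R: 93 − 84.63 = 8.37 → 8
  G: 191 − 173.81 = 17.19 → 17
  B: 206 + 0.91×(0−206) = 206 − 187.46 = 18.54 → 19
rgb(8, 17, 19) = #081113.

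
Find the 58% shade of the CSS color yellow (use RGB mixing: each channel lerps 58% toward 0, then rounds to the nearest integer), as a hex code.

CSS yellow is rgb(255, 255, 0).
Lerp each channel 58% toward 0:
  R: 255 − 147.9 = 107.1 → 107
  G: 255 + 0.58×(0−255) = 255 − 147.9 = 107.1 → 107
  B: 0 + 0.58×(0−0) = 0 + 0 = 0 → 0
rgb(107, 107, 0) = #6b6b00.

#6b6b00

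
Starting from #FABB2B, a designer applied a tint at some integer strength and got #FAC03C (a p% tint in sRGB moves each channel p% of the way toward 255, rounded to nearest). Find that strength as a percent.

8%

#FABB2B is rgb(250, 187, 43); #FAC03C is rgb(250, 192, 60).
On the B channel (widest range): 60 ≈ 43 + (p/100)(255 − 43), so p ≈ 100×(60 − 43)/(255 − 43) = 1700/212 = 8.02.
p = 8 reproduces all three channels after rounding.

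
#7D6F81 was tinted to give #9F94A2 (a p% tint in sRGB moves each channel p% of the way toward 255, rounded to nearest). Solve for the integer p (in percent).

26%

#7D6F81 is rgb(125, 111, 129); #9F94A2 is rgb(159, 148, 162).
On the G channel (widest range): 148 ≈ 111 + (p/100)(255 − 111), so p ≈ 100×(148 − 111)/(255 − 111) = 3700/144 = 25.69.
p = 26 reproduces all three channels after rounding.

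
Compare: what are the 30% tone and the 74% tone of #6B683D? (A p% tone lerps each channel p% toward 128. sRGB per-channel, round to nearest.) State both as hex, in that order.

#6B683D is rgb(107, 104, 61).
30% tone:
  R: 107 + 0.3×(128−107) = 107 + 6.3 = 113.3 → 113
  G: 104 + 0.3×(128−104) = 104 + 7.2 = 111.2 → 111
  B: 61 + 0.3×(128−61) = 61 + 20.1 = 81.1 → 81
  → #716F51
74% tone:
  R: 107 + 0.74×(128−107) = 107 + 15.54 = 122.54 → 123
  G: 104 + 17.76 = 121.76 → 122
  B: 61 + 49.58 = 110.58 → 111
  → #7B7A6F

#716F51, #7B7A6F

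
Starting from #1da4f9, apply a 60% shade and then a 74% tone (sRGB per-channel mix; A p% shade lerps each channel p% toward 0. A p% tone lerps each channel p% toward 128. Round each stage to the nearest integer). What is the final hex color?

#627079

#1da4f9 is rgb(29, 164, 249).
Lerp each channel 60% toward 0:
  R: 29 − 17.4 = 11.6 → 12
  G: 164 − 98.4 = 65.6 → 66
  B: 249 + 0.6×(0−249) = 249 − 149.4 = 99.6 → 100
After the shade: rgb(12, 66, 100) = #0c4264.
Lerp each channel 74% toward 128:
  R: 12 + 85.84 = 97.84 → 98
  G: 66 + 45.88 = 111.88 → 112
  B: 100 + 20.72 = 120.72 → 121
rgb(98, 112, 121) = #627079.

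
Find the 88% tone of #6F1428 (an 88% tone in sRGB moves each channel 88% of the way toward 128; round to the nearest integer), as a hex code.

#6F1428 is rgb(111, 20, 40).
Per channel, c → c + 0.88(128 − c):
  R: 111 + 0.88×(128−111) = 111 + 14.96 = 125.96 → 126
  G: 20 + 95.04 = 115.04 → 115
  B: 40 + 0.88×(128−40) = 40 + 77.44 = 117.44 → 117
rgb(126, 115, 117) = #7E7375.

#7E7375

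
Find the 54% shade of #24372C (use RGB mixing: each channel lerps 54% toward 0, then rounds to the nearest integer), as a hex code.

#24372C is rgb(36, 55, 44).
Per channel, c → c + 0.54(0 − c):
  R: 36 + 0.54×(0−36) = 36 − 19.44 = 16.56 → 17
  G: 55 − 29.7 = 25.3 → 25
  B: 44 + 0.54×(0−44) = 44 − 23.76 = 20.24 → 20
rgb(17, 25, 20) = #111914.

#111914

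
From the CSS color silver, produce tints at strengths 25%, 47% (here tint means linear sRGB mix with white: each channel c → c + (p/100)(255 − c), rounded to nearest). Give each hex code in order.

CSS silver is rgb(192, 192, 192).
25%: (192 + 15.75 = 207.75→208, 192 + 15.75 = 207.75→208, 192 + 15.75 = 207.75→208) → #d0d0d0
47%: (192 + 29.61 = 221.61→222, 192 + 29.61 = 221.61→222, 192 + 29.61 = 221.61→222) → #dedede

#d0d0d0, #dedede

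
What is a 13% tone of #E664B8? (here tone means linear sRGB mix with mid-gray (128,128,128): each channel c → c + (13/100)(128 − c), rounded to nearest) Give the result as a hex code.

#E664B8 is rgb(230, 100, 184).
A 13% tone moves each channel 13% toward 128:
  R: 230 − 13.26 = 216.74 → 217
  G: 100 + 0.13×(128−100) = 100 + 3.64 = 103.64 → 104
  B: 184 + 0.13×(128−184) = 184 − 7.28 = 176.72 → 177
rgb(217, 104, 177) = #D968B1.

#D968B1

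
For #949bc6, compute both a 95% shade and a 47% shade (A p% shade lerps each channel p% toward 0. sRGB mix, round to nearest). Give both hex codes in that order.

#07080a, #4e5269

#949bc6 is rgb(148, 155, 198).
95% shade:
  R: 148 + 0.95×(0−148) = 148 − 140.6 = 7.4 → 7
  G: 155 + 0.95×(0−155) = 155 − 147.25 = 7.75 → 8
  B: 198 + 0.95×(0−198) = 198 − 188.1 = 9.9 → 10
  → #07080a
47% shade:
  R: 148 − 69.56 = 78.44 → 78
  G: 155 + 0.47×(0−155) = 155 − 72.85 = 82.15 → 82
  B: 198 − 93.06 = 104.94 → 105
  → #4e5269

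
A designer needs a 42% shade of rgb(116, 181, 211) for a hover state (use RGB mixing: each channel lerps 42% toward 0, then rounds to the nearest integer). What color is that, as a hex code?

#43697a

Per channel, c → c + 0.42(0 − c):
  R: 116 + 0.42×(0−116) = 116 − 48.72 = 67.28 → 67
  G: 181 + 0.42×(0−181) = 181 − 76.02 = 104.98 → 105
  B: 211 + 0.42×(0−211) = 211 − 88.62 = 122.38 → 122
rgb(67, 105, 122) = #43697a.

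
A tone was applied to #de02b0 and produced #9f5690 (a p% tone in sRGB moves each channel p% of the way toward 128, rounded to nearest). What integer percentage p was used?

67%

#de02b0 is rgb(222, 2, 176); #9f5690 is rgb(159, 86, 144).
On the G channel (widest range): 86 ≈ 2 + (p/100)(128 − 2), so p ≈ 100×(86 − 2)/(128 − 2) = 8400/126 = 66.67.
p = 67 reproduces all three channels after rounding.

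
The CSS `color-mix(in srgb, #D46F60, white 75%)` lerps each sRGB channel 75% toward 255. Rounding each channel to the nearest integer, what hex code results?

#D46F60 is rgb(212, 111, 96).
Per channel, c → c + 0.75(255 − c):
  R: 212 + 32.25 = 244.25 → 244
  G: 111 + 0.75×(255−111) = 111 + 108 = 219 → 219
  B: 96 + 119.25 = 215.25 → 215
rgb(244, 219, 215) = #F4DBD7.

#F4DBD7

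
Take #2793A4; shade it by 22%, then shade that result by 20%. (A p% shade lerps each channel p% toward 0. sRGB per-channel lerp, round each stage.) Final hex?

#2793A4 is rgb(39, 147, 164).
A 22% shade moves each channel 22% toward 0:
  R: 39 − 8.58 = 30.42 → 30
  G: 147 + 0.22×(0−147) = 147 − 32.34 = 114.66 → 115
  B: 164 + 0.22×(0−164) = 164 − 36.08 = 127.92 → 128
After the shade: rgb(30, 115, 128) = #1E7380.
Per channel, c → c + 0.2(0 − c):
  R: 30 + 0.2×(0−30) = 30 − 6 = 24 → 24
  G: 115 + 0.2×(0−115) = 115 − 23 = 92 → 92
  B: 128 − 25.6 = 102.4 → 102
rgb(24, 92, 102) = #185C66.

#185C66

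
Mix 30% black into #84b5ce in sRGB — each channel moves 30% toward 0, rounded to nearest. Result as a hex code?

#84b5ce is rgb(132, 181, 206).
A 30% shade moves each channel 30% toward 0:
  R: 132 − 39.6 = 92.4 → 92
  G: 181 − 54.3 = 126.7 → 127
  B: 206 − 61.8 = 144.2 → 144
rgb(92, 127, 144) = #5c7f90.

#5c7f90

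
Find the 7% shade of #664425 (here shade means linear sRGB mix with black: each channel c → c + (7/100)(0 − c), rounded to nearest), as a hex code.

#5f3f22

#664425 is rgb(102, 68, 37).
Per channel, c → c + 0.07(0 − c):
  R: 102 + 0.07×(0−102) = 102 − 7.14 = 94.86 → 95
  G: 68 + 0.07×(0−68) = 68 − 4.76 = 63.24 → 63
  B: 37 + 0.07×(0−37) = 37 − 2.59 = 34.41 → 34
rgb(95, 63, 34) = #5f3f22.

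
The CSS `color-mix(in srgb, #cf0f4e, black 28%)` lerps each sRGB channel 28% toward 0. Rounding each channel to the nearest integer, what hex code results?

#cf0f4e is rgb(207, 15, 78).
Lerp each channel 28% toward 0:
  R: 207 − 57.96 = 149.04 → 149
  G: 15 − 4.2 = 10.8 → 11
  B: 78 + 0.28×(0−78) = 78 − 21.84 = 56.16 → 56
rgb(149, 11, 56) = #950b38.

#950b38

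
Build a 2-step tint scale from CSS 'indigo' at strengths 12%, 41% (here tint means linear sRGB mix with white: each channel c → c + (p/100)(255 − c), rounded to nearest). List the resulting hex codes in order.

#611f91, #9569b5

CSS indigo is rgb(75, 0, 130).
12%: (75 + 21.6 = 96.6→97, 0 + 30.6 = 30.6→31, 130 + 15 = 145→145) → #611f91
41%: (75 + 73.8 = 148.8→149, 0 + 104.55 = 104.55→105, 130 + 51.25 = 181.25→181) → #9569b5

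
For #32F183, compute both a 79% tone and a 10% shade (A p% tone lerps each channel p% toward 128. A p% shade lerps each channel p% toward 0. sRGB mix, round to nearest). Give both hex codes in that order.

#32F183 is rgb(50, 241, 131).
79% tone:
  R: 50 + 0.79×(128−50) = 50 + 61.62 = 111.62 → 112
  G: 241 + 0.79×(128−241) = 241 − 89.27 = 151.73 → 152
  B: 131 + 0.79×(128−131) = 131 − 2.37 = 128.63 → 129
  → #709881
10% shade:
  R: 50 + 0.1×(0−50) = 50 − 5 = 45 → 45
  G: 241 + 0.1×(0−241) = 241 − 24.1 = 216.9 → 217
  B: 131 + 0.1×(0−131) = 131 − 13.1 = 117.9 → 118
  → #2DD976

#709881, #2DD976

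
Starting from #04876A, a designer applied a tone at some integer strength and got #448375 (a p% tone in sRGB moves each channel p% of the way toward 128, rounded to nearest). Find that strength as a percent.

#04876A is rgb(4, 135, 106); #448375 is rgb(68, 131, 117).
On the R channel (widest range): 68 ≈ 4 + (p/100)(128 − 4), so p ≈ 100×(68 − 4)/(128 − 4) = 6400/124 = 51.61.
p = 52 reproduces all three channels after rounding.

52%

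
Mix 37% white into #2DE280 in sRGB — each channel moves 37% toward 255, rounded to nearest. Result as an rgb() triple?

#2DE280 is rgb(45, 226, 128).
Lerp each channel 37% toward 255:
  R: 45 + 0.37×(255−45) = 45 + 77.7 = 122.7 → 123
  G: 226 + 10.73 = 236.73 → 237
  B: 128 + 46.99 = 174.99 → 175

rgb(123, 237, 175)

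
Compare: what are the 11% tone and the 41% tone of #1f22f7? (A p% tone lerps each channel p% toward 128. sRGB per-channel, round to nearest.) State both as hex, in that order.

#2a2cea, #4749c6

#1f22f7 is rgb(31, 34, 247).
11% tone:
  R: 31 + 0.11×(128−31) = 31 + 10.67 = 41.67 → 42
  G: 34 + 0.11×(128−34) = 34 + 10.34 = 44.34 → 44
  B: 247 + 0.11×(128−247) = 247 − 13.09 = 233.91 → 234
  → #2a2cea
41% tone:
  R: 31 + 39.77 = 70.77 → 71
  G: 34 + 0.41×(128−34) = 34 + 38.54 = 72.54 → 73
  B: 247 − 48.79 = 198.21 → 198
  → #4749c6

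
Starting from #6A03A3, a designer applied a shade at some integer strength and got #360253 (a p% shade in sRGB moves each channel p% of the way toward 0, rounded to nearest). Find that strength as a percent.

#6A03A3 is rgb(106, 3, 163); #360253 is rgb(54, 2, 83).
On the B channel (widest range): 83 ≈ 163 + (p/100)(0 − 163), so p ≈ 100×(83 − 163)/(0 − 163) = -8000/-163 = 49.08.
p = 49 reproduces all three channels after rounding.

49%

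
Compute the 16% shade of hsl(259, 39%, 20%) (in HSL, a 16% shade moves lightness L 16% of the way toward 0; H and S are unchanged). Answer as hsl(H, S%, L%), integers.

L moves 16% from 20 toward 0: 20 − 3.2 = 16.8 → 17.
H and S are unchanged.

hsl(259, 39%, 17%)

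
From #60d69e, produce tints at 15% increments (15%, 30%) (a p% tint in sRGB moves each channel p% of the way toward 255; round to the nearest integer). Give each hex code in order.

#78dcad, #90e2bb

#60d69e is rgb(96, 214, 158).
15%: (96 + 23.85 = 119.85→120, 214 + 6.15 = 220.15→220, 158 + 14.55 = 172.55→173) → #78dcad
30%: (96 + 47.7 = 143.7→144, 214 + 12.3 = 226.3→226, 158 + 29.1 = 187.1→187) → #90e2bb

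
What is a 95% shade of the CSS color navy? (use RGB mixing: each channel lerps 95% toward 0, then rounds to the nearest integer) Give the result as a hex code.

#000006

CSS navy is rgb(0, 0, 128).
Per channel, c → c + 0.95(0 − c):
  R: 0 + 0.95×(0−0) = 0 + 0 = 0 → 0
  G: 0 + 0 = 0 → 0
  B: 128 + 0.95×(0−128) = 128 − 121.6 = 6.4 → 6
rgb(0, 0, 6) = #000006.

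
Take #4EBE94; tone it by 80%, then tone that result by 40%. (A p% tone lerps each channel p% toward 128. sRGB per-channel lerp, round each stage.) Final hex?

#7A8782

#4EBE94 is rgb(78, 190, 148).
An 80% tone moves each channel 80% toward 128:
  R: 78 + 40 = 118 → 118
  G: 190 + 0.8×(128−190) = 190 − 49.6 = 140.4 → 140
  B: 148 + 0.8×(128−148) = 148 − 16 = 132 → 132
After the tone: rgb(118, 140, 132) = #768C84.
A 40% tone moves each channel 40% toward 128:
  R: 118 + 0.4×(128−118) = 118 + 4 = 122 → 122
  G: 140 + 0.4×(128−140) = 140 − 4.8 = 135.2 → 135
  B: 132 + 0.4×(128−132) = 132 − 1.6 = 130.4 → 130
rgb(122, 135, 130) = #7A8782.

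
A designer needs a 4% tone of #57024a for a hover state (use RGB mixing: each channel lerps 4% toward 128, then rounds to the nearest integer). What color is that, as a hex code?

#57024a is rgb(87, 2, 74).
Per channel, c → c + 0.04(128 − c):
  R: 87 + 1.64 = 88.64 → 89
  G: 2 + 0.04×(128−2) = 2 + 5.04 = 7.04 → 7
  B: 74 + 0.04×(128−74) = 74 + 2.16 = 76.16 → 76
rgb(89, 7, 76) = #59074c.

#59074c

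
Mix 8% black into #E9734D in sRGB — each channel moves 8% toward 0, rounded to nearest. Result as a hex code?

#D66A47

#E9734D is rgb(233, 115, 77).
Per channel, c → c + 0.08(0 − c):
  R: 233 + 0.08×(0−233) = 233 − 18.64 = 214.36 → 214
  G: 115 − 9.2 = 105.8 → 106
  B: 77 − 6.16 = 70.84 → 71
rgb(214, 106, 71) = #D66A47.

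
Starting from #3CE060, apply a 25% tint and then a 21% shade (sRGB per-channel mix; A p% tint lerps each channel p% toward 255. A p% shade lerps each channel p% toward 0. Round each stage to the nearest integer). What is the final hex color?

#56B76B

#3CE060 is rgb(60, 224, 96).
A 25% tint moves each channel 25% toward 255:
  R: 60 + 0.25×(255−60) = 60 + 48.75 = 108.75 → 109
  G: 224 + 0.25×(255−224) = 224 + 7.75 = 231.75 → 232
  B: 96 + 39.75 = 135.75 → 136
After the tint: rgb(109, 232, 136) = #6DE888.
A 21% shade moves each channel 21% toward 0:
  R: 109 − 22.89 = 86.11 → 86
  G: 232 + 0.21×(0−232) = 232 − 48.72 = 183.28 → 183
  B: 136 + 0.21×(0−136) = 136 − 28.56 = 107.44 → 107
rgb(86, 183, 107) = #56B76B.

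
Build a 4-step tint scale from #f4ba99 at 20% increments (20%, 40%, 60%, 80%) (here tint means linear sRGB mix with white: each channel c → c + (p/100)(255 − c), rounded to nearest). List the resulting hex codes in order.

#f4ba99 is rgb(244, 186, 153).
20%: (244 + 2.2 = 246.2→246, 186 + 13.8 = 199.8→200, 153 + 20.4 = 173.4→173) → #f6c8ad
40%: (244 + 4.4 = 248.4→248, 186 + 27.6 = 213.6→214, 153 + 40.8 = 193.8→194) → #f8d6c2
60%: (244 + 6.6 = 250.6→251, 186 + 41.4 = 227.4→227, 153 + 61.2 = 214.2→214) → #fbe3d6
80%: (244 + 8.8 = 252.8→253, 186 + 55.2 = 241.2→241, 153 + 81.6 = 234.6→235) → #fdf1eb

#f6c8ad, #f8d6c2, #fbe3d6, #fdf1eb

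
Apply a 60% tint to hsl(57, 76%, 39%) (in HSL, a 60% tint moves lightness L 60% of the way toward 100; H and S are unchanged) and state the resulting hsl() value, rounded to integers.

hsl(57, 76%, 76%)

L moves 60% from 39 toward 100: 39 + 36.6 = 75.6 → 76.
H and S are unchanged.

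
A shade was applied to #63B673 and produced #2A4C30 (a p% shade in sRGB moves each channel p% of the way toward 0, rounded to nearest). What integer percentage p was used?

58%

#63B673 is rgb(99, 182, 115); #2A4C30 is rgb(42, 76, 48).
On the G channel (widest range): 76 ≈ 182 + (p/100)(0 − 182), so p ≈ 100×(76 − 182)/(0 − 182) = -10600/-182 = 58.24.
p = 58 reproduces all three channels after rounding.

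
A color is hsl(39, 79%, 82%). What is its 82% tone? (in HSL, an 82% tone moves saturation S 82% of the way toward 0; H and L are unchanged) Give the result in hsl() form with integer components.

S moves 82% from 79 toward 0: 79 − 64.78 = 14.22 → 14.
H and L are unchanged.

hsl(39, 14%, 82%)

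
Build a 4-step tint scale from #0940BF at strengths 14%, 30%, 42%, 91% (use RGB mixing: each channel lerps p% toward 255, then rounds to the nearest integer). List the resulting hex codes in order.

#0940BF is rgb(9, 64, 191).
14%: (9 + 34.44 = 43.44→43, 64 + 26.74 = 90.74→91, 191 + 8.96 = 199.96→200) → #2B5BC8
30%: (9 + 73.8 = 82.8→83, 64 + 57.3 = 121.3→121, 191 + 19.2 = 210.2→210) → #5379D2
42%: (9 + 103.32 = 112.32→112, 64 + 80.22 = 144.22→144, 191 + 26.88 = 217.88→218) → #7090DA
91%: (9 + 223.86 = 232.86→233, 64 + 173.81 = 237.81→238, 191 + 58.24 = 249.24→249) → #E9EEF9

#2B5BC8, #5379D2, #7090DA, #E9EEF9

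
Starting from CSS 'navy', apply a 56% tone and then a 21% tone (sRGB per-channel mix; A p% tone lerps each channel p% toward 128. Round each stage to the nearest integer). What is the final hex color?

CSS navy is rgb(0, 0, 128).
A 56% tone moves each channel 56% toward 128:
  R: 0 + 0.56×(128−0) = 0 + 71.68 = 71.68 → 72
  G: 0 + 0.56×(128−0) = 0 + 71.68 = 71.68 → 72
  B: 128 + 0.56×(128−128) = 128 + 0 = 128 → 128
After the tone: rgb(72, 72, 128) = #484880.
A 21% tone moves each channel 21% toward 128:
  R: 72 + 0.21×(128−72) = 72 + 11.76 = 83.76 → 84
  G: 72 + 0.21×(128−72) = 72 + 11.76 = 83.76 → 84
  B: 128 + 0.21×(128−128) = 128 + 0 = 128 → 128
rgb(84, 84, 128) = #545480.

#545480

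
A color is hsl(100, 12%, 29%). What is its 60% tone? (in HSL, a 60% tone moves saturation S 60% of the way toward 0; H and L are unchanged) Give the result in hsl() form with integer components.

S moves 60% from 12 toward 0: 12 − 7.2 = 4.8 → 5.
H and L are unchanged.

hsl(100, 5%, 29%)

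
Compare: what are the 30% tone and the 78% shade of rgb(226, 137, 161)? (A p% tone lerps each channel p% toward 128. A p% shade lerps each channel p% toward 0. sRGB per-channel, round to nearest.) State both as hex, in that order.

#c58697, #321e23

30% tone:
  R: 226 − 29.4 = 196.6 → 197
  G: 137 + 0.3×(128−137) = 137 − 2.7 = 134.3 → 134
  B: 161 − 9.9 = 151.1 → 151
  → #c58697
78% shade:
  R: 226 + 0.78×(0−226) = 226 − 176.28 = 49.72 → 50
  G: 137 − 106.86 = 30.14 → 30
  B: 161 + 0.78×(0−161) = 161 − 125.58 = 35.42 → 35
  → #321e23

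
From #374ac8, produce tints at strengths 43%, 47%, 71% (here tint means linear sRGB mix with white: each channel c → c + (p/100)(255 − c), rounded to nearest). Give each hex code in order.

#8d98e0, #959fe2, #c5cbef

#374ac8 is rgb(55, 74, 200).
43%: (55 + 86 = 141→141, 74 + 77.83 = 151.83→152, 200 + 23.65 = 223.65→224) → #8d98e0
47%: (55 + 94 = 149→149, 74 + 85.07 = 159.07→159, 200 + 25.85 = 225.85→226) → #959fe2
71%: (55 + 142 = 197→197, 74 + 128.51 = 202.51→203, 200 + 39.05 = 239.05→239) → #c5cbef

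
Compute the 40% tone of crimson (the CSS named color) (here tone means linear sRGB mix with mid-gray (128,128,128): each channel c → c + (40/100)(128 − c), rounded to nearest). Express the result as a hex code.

#B73F57

CSS crimson is rgb(220, 20, 60).
A 40% tone moves each channel 40% toward 128:
  R: 220 + 0.4×(128−220) = 220 − 36.8 = 183.2 → 183
  G: 20 + 0.4×(128−20) = 20 + 43.2 = 63.2 → 63
  B: 60 + 27.2 = 87.2 → 87
rgb(183, 63, 87) = #B73F57.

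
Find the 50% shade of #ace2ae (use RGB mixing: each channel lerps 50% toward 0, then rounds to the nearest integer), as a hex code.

#567157

#ace2ae is rgb(172, 226, 174).
Per channel, c → c + 0.5(0 − c):
  R: 172 + 0.5×(0−172) = 172 − 86 = 86 → 86
  G: 226 + 0.5×(0−226) = 226 − 113 = 113 → 113
  B: 174 + 0.5×(0−174) = 174 − 87 = 87 → 87
rgb(86, 113, 87) = #567157.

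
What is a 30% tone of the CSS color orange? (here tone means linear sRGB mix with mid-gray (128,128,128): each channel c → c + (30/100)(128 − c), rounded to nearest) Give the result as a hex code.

CSS orange is rgb(255, 165, 0).
A 30% tone moves each channel 30% toward 128:
  R: 255 + 0.3×(128−255) = 255 − 38.1 = 216.9 → 217
  G: 165 + 0.3×(128−165) = 165 − 11.1 = 153.9 → 154
  B: 0 + 38.4 = 38.4 → 38
rgb(217, 154, 38) = #D99A26.

#D99A26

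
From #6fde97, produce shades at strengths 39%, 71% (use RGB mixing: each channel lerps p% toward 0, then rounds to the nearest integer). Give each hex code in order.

#6fde97 is rgb(111, 222, 151).
39%: (111 − 43.29 = 67.71→68, 222 − 86.58 = 135.42→135, 151 − 58.89 = 92.11→92) → #44875c
71%: (111 − 78.81 = 32.19→32, 222 − 157.62 = 64.38→64, 151 − 107.21 = 43.79→44) → #20402c

#44875c, #20402c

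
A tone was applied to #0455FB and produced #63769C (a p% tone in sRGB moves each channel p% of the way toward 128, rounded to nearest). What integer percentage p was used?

77%

#0455FB is rgb(4, 85, 251); #63769C is rgb(99, 118, 156).
On the R channel (widest range): 99 ≈ 4 + (p/100)(128 − 4), so p ≈ 100×(99 − 4)/(128 − 4) = 9500/124 = 76.61.
p = 77 reproduces all three channels after rounding.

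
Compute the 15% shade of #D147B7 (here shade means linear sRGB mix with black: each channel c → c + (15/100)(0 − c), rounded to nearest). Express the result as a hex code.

#D147B7 is rgb(209, 71, 183).
A 15% shade moves each channel 15% toward 0:
  R: 209 − 31.35 = 177.65 → 178
  G: 71 − 10.65 = 60.35 → 60
  B: 183 + 0.15×(0−183) = 183 − 27.45 = 155.55 → 156
rgb(178, 60, 156) = #B23C9C.

#B23C9C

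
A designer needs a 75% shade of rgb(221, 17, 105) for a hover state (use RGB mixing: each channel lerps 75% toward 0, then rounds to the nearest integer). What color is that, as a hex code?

A 75% shade moves each channel 75% toward 0:
  R: 221 − 165.75 = 55.25 → 55
  G: 17 − 12.75 = 4.25 → 4
  B: 105 − 78.75 = 26.25 → 26
rgb(55, 4, 26) = #37041A.

#37041A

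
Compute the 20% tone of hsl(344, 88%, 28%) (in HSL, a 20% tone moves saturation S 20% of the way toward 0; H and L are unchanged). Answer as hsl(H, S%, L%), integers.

S moves 20% from 88 toward 0: 88 − 17.6 = 70.4 → 70.
H and L are unchanged.

hsl(344, 70%, 28%)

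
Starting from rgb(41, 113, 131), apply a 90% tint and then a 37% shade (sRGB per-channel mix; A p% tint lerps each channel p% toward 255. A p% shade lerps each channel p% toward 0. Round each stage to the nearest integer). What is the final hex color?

Per channel, c → c + 0.9(255 − c):
  R: 41 + 0.9×(255−41) = 41 + 192.6 = 233.6 → 234
  G: 113 + 0.9×(255−113) = 113 + 127.8 = 240.8 → 241
  B: 131 + 0.9×(255−131) = 131 + 111.6 = 242.6 → 243
After the tint: rgb(234, 241, 243) = #eaf1f3.
A 37% shade moves each channel 37% toward 0:
  R: 234 − 86.58 = 147.42 → 147
  G: 241 − 89.17 = 151.83 → 152
  B: 243 + 0.37×(0−243) = 243 − 89.91 = 153.09 → 153
rgb(147, 152, 153) = #939899.

#939899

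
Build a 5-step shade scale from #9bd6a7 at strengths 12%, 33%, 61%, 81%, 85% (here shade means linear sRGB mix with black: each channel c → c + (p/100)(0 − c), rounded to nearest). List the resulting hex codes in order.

#9bd6a7 is rgb(155, 214, 167).
12%: (155 − 18.6 = 136.4→136, 214 − 25.68 = 188.32→188, 167 − 20.04 = 146.96→147) → #88bc93
33%: (155 − 51.15 = 103.85→104, 214 − 70.62 = 143.38→143, 167 − 55.11 = 111.89→112) → #688f70
61%: (155 − 94.55 = 60.45→60, 214 − 130.54 = 83.46→83, 167 − 101.87 = 65.13→65) → #3c5341
81%: (155 − 125.55 = 29.45→29, 214 − 173.34 = 40.66→41, 167 − 135.27 = 31.73→32) → #1d2920
85%: (155 − 131.75 = 23.25→23, 214 − 181.9 = 32.1→32, 167 − 141.95 = 25.05→25) → #172019

#88bc93, #688f70, #3c5341, #1d2920, #172019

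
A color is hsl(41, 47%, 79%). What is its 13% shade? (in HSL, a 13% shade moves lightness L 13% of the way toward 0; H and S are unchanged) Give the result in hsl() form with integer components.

hsl(41, 47%, 69%)

L moves 13% from 79 toward 0: 79 − 10.27 = 68.73 → 69.
H and S are unchanged.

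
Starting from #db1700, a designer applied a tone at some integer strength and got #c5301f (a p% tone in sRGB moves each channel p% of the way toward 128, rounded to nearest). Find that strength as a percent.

24%

#db1700 is rgb(219, 23, 0); #c5301f is rgb(197, 48, 31).
On the B channel (widest range): 31 ≈ 0 + (p/100)(128 − 0), so p ≈ 100×(31 − 0)/(128 − 0) = 3100/128 = 24.22.
p = 24 reproduces all three channels after rounding.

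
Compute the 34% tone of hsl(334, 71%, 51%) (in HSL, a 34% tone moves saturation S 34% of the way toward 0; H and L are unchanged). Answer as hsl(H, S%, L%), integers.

hsl(334, 47%, 51%)

S moves 34% from 71 toward 0: 71 − 24.14 = 46.86 → 47.
H and L are unchanged.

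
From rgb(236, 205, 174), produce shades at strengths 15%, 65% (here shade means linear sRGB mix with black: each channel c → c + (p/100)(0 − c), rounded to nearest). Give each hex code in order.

15%: (236 − 35.4 = 200.6→201, 205 − 30.75 = 174.25→174, 174 − 26.1 = 147.9→148) → #C9AE94
65%: (236 − 153.4 = 82.6→83, 205 − 133.25 = 71.75→72, 174 − 113.1 = 60.9→61) → #53483D

#C9AE94, #53483D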